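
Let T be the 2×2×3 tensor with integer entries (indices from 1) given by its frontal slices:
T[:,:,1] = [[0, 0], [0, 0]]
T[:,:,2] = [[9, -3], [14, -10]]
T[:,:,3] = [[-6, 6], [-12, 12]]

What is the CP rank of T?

2

Lower bound: the mode-2 unfolding of T (rows indexed by j, columns by (i,k) = (1,1), (1,2), (1,3), (2,1), (2,2), (2,3)) is [[0, 9, -6, 0, 14, -12], [0, -3, 6, 0, -10, 12]].
There the 2×2 minor on rows j ∈ {1, 2}, columns (i,k) ∈ {(1,2), (1,3)} is det [[9, -6], [-3, 6]] = 36 ≠ 0, so this unfolding has rank ≥ 2; CP rank is at least every unfolding rank, so rank(T) ≥ 2. (Unfolding ranks only ever bound the CP rank from below — rank(T) can be strictly larger than all of them — so the matching upper bound has to come from an explicit 2-term decomposition.)
Upper bound — finding two terms. Write S_k = T[:,:,k] for the frontal slices: S₁ = [[0, 0], [0, 0]], S₂ = [[9, -3], [14, -10]], S₃ = [[-6, 6], [-12, 12]].
If T = a₁ ⊗ b₁ ⊗ c₁ + a₂ ⊗ b₂ ⊗ c₂ then each S_k = c₁[k]·a₁b₁ᵀ + c₂[k]·a₂b₂ᵀ. S₂ and S₃ are linearly independent, so a₁b₁ᵀ and a₂b₂ᵀ must span the same plane of matrices: they are the rank-1 matrices of the form x·S₂ + y·S₃.
det(x·S₂ + y·S₃) is −48·x² + 48·xy = (-48)·(x − y)(x), vanishing at (x:y) = (1:1) and (0:1).
M₁ = S₂ + S₃ = [[3, 3], [2, 2]] = [3, 2][1, 1]ᵀ and M₂ = S₃ = [[-6, 6], [-12, 12]] = (-6)·[1, 2][1, -1]ᵀ, so take a₁ = [3, 2], b₁ = [1, 1], a₂ = [1, 2], b₂ = [1, -1].
Each slice is an integer combination of E₁ = a₁b₁ᵀ and E₂ = a₂b₂ᵀ: S₁ = 0, S₂ = E₁ + 6·E₂, S₃ = −6·E₂; reading off coefficients, c₁ = [0, 1, 0] and c₂ = [0, 6, -6].
Hence T = [3, 2] ⊗ [1, 1] ⊗ [0, 1, 0] + [1, 2] ⊗ [1, -1] ⊗ [0, 6, -6], so rank(T) ≤ 2.
These bounds meet, so rank(T) = 2.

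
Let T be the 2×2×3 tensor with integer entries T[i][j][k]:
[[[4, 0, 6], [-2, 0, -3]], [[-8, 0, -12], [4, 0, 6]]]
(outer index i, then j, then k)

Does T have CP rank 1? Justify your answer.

Yes

If T = a ⊗ b ⊗ c then every fibre of T is a multiple of the corresponding factor, so read the factors off the fibres through the nonzero entry T[0,0,0] = 4.
The mode-1 fibre T[:,0,0] = [4, -8] gives a = [1, -2] (primitive direction); the mode-2 fibre T[0,:,0] = [4, -2] gives b = [2, -1]; then c[k] = T[0,0,k] / (a[0]·b[0]) = [4, 0, 6] / 2 = [2, 0, 3].
Expanding [1, -2] ⊗ [2, -1] ⊗ [2, 0, 3] reproduces all 12 entries of T, so T = [1, -2] ⊗ [2, -1] ⊗ [2, 0, 3] and rank(T) ≤ 1.
Equivalently every frontal slice T[:,:,k] is c[k] times the rank-1 matrix [1, -2] ⊗ [2, -1]. So T has rank 1 (it is nonzero).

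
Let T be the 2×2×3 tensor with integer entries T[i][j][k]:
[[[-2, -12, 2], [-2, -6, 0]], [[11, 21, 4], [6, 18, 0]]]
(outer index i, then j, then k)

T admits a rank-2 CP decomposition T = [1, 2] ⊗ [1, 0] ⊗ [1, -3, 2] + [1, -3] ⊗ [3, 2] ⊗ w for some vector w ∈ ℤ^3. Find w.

w = [-1, -3, 0]

Subtract the known terms from T to get the rank-1 residual R = [1, -3] ⊗ [3, 2] ⊗ w, so R[i,j,k] = a[i]·b[j]·w[k]. Pick indices with nonzero a[0]·b[0] = (1)·(3) = 3. Only the fibre through (0,0,·) is needed: R[0,0,:] = T[0,0,:] − Σₗ aₗ[0]bₗ[0]cₗ = [-2, -12, 2] − (1)·(1)·[1, -3, 2] = [-3, -9, 0]. Then w[k] = R[0,0,k] / 3 for each k, giving w = [-3, -9, 0] / 3 = [-1, -3, 0].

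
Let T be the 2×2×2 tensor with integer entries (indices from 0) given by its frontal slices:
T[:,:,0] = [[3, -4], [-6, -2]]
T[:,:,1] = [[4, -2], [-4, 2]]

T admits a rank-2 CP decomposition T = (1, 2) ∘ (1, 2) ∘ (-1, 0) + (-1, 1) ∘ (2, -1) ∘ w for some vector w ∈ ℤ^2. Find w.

Subtract the known terms from T to get the rank-1 residual R = (-1, 1) ∘ (2, -1) ∘ w, so R[i,j,k] = a[i]·b[j]·w[k]. Pick indices with nonzero a[0]·b[0] = (-1)·(2) = -2. Only the fibre through (0,0,·) is needed: R[0,0,:] = T[0,0,:] − Σₗ aₗ[0]bₗ[0]cₗ = [3, 4] − (1)·(1)·(-1, 0) = [4, 4]. Then w[k] = R[0,0,k] / -2 for each k, giving w = [4, 4] / -2 = (-2, -2).

w = (-2, -2)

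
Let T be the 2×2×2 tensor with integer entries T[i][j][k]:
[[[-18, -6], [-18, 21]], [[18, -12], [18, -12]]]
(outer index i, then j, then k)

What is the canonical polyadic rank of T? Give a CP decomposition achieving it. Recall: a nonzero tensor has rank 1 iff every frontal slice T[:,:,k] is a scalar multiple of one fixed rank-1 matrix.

Lower bound: the mode-2 unfolding of T (rows indexed by j, columns by (i,k) = (0,0), (0,1), (1,0), (1,1)) is [[-18, -6, 18, -12], [-18, 21, 18, -12]].
There the 2×2 minor on rows j ∈ {0, 1}, columns (i,k) ∈ {(0,0), (0,1)} is det [[-18, -6], [-18, 21]] = -486 ≠ 0, so this unfolding has rank ≥ 2; CP rank is at least every unfolding rank, so rank(T) ≥ 2. (This is only a lower bound: in general the CP rank may exceed every unfolding rank, so we still need to exhibit 2 rank-1 terms summing to T.)
Upper bound — finding two terms. Write S_k = T[:,:,k] for the frontal slices: S₀ = [[-18, -18], [18, 18]], S₁ = [[-6, 21], [-12, -12]].
If T = a₁ (x) b₁ (x) c₁ + a₂ (x) b₂ (x) c₂ then each S_k = c₁[k]·a₁b₁ᵀ + c₂[k]·a₂b₂ᵀ. S₀ and S₁ are linearly independent, so a₁b₁ᵀ and a₂b₂ᵀ must span the same plane of matrices: they are the rank-1 matrices of the form x·S₀ + y·S₁.
det(x·S₀ + y·S₁) is −486·xy + 324·y² = (-162)·(3·x − 2·y)(y), vanishing at (x:y) = (2:3) and (1:0).
M₁ = 2·S₀ + 3·S₁ = [[-54, 27], [0, 0]] = (-27)·[1, 0][2, -1]ᵀ and M₂ = S₀ = [[-18, -18], [18, 18]] = (-18)·[1, -1][1, 1]ᵀ, so take a₁ = [1, 0], b₁ = [2, -1], a₂ = [1, -1], b₂ = [1, 1].
Each slice is an integer combination of E₁ = a₁b₁ᵀ and E₂ = a₂b₂ᵀ: S₀ = −18·E₂, S₁ = −9·E₁ + 12·E₂; reading off coefficients, c₁ = [0, -9] and c₂ = [-18, 12].
Hence T = [1, 0] (x) [2, -1] (x) [0, -9] + [1, -1] (x) [1, 1] (x) [-18, 12], so rank(T) ≤ 2.
These bounds meet, so rank(T) = 2.

rank(T) = 2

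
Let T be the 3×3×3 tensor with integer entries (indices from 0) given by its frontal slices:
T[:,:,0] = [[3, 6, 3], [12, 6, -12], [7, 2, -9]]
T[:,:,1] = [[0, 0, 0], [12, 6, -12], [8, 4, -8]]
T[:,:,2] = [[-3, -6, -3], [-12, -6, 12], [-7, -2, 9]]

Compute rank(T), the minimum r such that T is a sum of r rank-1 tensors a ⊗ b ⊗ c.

Lower bound: the mode-2 unfolding of T (rows indexed by j, columns by (i,k) = (0,0), (0,1), (0,2), (1,0), (1,1), (1,2), (2,0), (2,1), (2,2)) is [[3, 0, -3, 12, 12, -12, 7, 8, -7], [6, 0, -6, 6, 6, -6, 2, 4, -2], [3, 0, -3, -12, -12, 12, -9, -8, 9]].
There the 2×2 minor on rows j ∈ {0, 1}, columns (i,k) ∈ {(0,0), (1,0)} is det [[3, 12], [6, 6]] = -54 ≠ 0, so this unfolding has rank ≥ 2; CP rank is at least every unfolding rank, so rank(T) ≥ 2. (Flattening ranks never certify an upper bound on CP rank; for that we must actually write T with 2 rank-1 terms.)
Upper bound — finding two terms. Write S_k = T[:,:,k] for the frontal slices: S₀ = [[3, 6, 3], [12, 6, -12], [7, 2, -9]], S₁ = [[0, 0, 0], [12, 6, -12], [8, 4, -8]], S₂ = [[-3, -6, -3], [-12, -6, 12], [-7, -2, 9]].
If T = a₁ ⊗ b₁ ⊗ c₁ + a₂ ⊗ b₂ ⊗ c₂ then each S_k = c₁[k]·a₁b₁ᵀ + c₂[k]·a₂b₂ᵀ. S₀ and S₁ are linearly independent, so a₁b₁ᵀ and a₂b₂ᵀ must span the same plane of matrices: they are the rank-1 matrices of the form x·S₀ + y·S₁.
The 2×2 minor of x·S₀ + y·S₁ on rows {0,1}, columns {0,1} is −54·x² − 54·xy = (-54)·(x + y)(x), vanishing at (x:y) = (1:-1) and (0:1).
M₁ = S₀ − S₁ = [[3, 6, 3], [0, 0, 0], [-1, -2, -1]] = [3, 0, -1][1, 2, 1]ᵀ and M₂ = S₁ = [[0, 0, 0], [12, 6, -12], [8, 4, -8]] = 2·[0, 3, 2][2, 1, -2]ᵀ, so take a₁ = [3, 0, -1], b₁ = [1, 2, 1], a₂ = [0, 3, 2], b₂ = [2, 1, -2].
Each slice is an integer combination of E₁ = a₁b₁ᵀ and E₂ = a₂b₂ᵀ: S₀ = E₁ + 2·E₂, S₁ = 2·E₂, S₂ = −E₁ − 2·E₂; reading off coefficients, c₁ = [1, 0, -1] and c₂ = [2, 2, -2].
Hence T = [3, 0, -1] ⊗ [1, 2, 1] ⊗ [1, 0, -1] + [0, 3, 2] ⊗ [2, 1, -2] ⊗ [2, 2, -2], so rank(T) ≤ 2.
These bounds meet, so rank(T) = 2.
Check entry T[2,2,0] = -9: (-1)·(1)·(1) + (2)·(-2)·(2) = -9.

2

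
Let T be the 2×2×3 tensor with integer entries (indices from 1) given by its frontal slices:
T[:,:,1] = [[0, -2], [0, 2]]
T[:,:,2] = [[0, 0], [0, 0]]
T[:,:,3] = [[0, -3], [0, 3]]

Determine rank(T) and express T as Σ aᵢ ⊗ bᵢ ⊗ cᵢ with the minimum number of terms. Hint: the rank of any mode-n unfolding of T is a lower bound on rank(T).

Lower bound: T ≠ 0 (e.g. T[1,2,1] = -2), so rank(T) ≥ 1.
Upper bound: if T = a ⊗ b ⊗ c then every fibre of T is a multiple of the corresponding factor, so read the factors off the fibres through the nonzero entry T[1,2,1] = -2.
The mode-1 fibre T[:,2,1] = [-2, 2] gives a = (1, -1) (primitive direction); the mode-2 fibre T[1,:,1] = [0, -2] gives b = (0, 1); then c[k] = T[1,2,k] / (a[1]·b[2]) = [-2, 0, -3] / 1 = (-2, 0, -3).
Expanding (1, -1) ⊗ (0, 1) ⊗ (-2, 0, -3) reproduces all 12 entries of T, so T = (1, -1) ⊗ (0, 1) ⊗ (-2, 0, -3) and rank(T) ≤ 1.
These bounds meet, so rank(T) = 1.

rank(T) = 1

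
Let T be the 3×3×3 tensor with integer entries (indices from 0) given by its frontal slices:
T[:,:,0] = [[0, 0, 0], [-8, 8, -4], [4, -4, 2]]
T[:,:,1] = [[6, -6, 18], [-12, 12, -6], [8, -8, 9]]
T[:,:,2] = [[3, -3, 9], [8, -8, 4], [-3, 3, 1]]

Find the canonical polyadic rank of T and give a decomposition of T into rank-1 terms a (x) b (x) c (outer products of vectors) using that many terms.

rank(T) = 2

Lower bound: the mode-1 unfolding of T (rows indexed by i, columns by (j,k) = (0,0), (0,1), (0,2), (1,0), (1,1), (1,2), (2,0), (2,1), (2,2)) is [[0, 6, 3, 0, -6, -3, 0, 18, 9], [-8, -12, 8, 8, 12, -8, -4, -6, 4], [4, 8, -3, -4, -8, 3, 2, 9, 1]].
There the 2×2 minor on rows i ∈ {0, 1}, columns (j,k) ∈ {(0,0), (0,1)} is det [[0, 6], [-8, -12]] = 48 ≠ 0, so this unfolding has rank ≥ 2; CP rank is at least every unfolding rank, so rank(T) ≥ 2. (This is only a lower bound: in general the CP rank may exceed every unfolding rank, so we still need to exhibit 2 rank-1 terms summing to T.)
Upper bound — finding two terms. Write S_k = T[:,:,k] for the frontal slices: S₀ = [[0, 0, 0], [-8, 8, -4], [4, -4, 2]], S₁ = [[6, -6, 18], [-12, 12, -6], [8, -8, 9]], S₂ = [[3, -3, 9], [8, -8, 4], [-3, 3, 1]].
If T = a₁ (x) b₁ (x) c₁ + a₂ (x) b₂ (x) c₂ then each S_k = c₁[k]·a₁b₁ᵀ + c₂[k]·a₂b₂ᵀ. S₀ and S₁ are linearly independent, so a₁b₁ᵀ and a₂b₂ᵀ must span the same plane of matrices: they are the rank-1 matrices of the form x·S₀ + y·S₁.
The 2×2 minor of x·S₀ + y·S₁ on rows {0,1}, columns {0,2} is 120·xy + 180·y² = 60·(2·x + 3·y)(y), vanishing at (x:y) = (3:-2) and (1:0).
M₁ = 3·S₀ − 2·S₁ = [[-12, 12, -36], [0, 0, 0], [-4, 4, -12]] = (-4)·[3, 0, 1][1, -1, 3]ᵀ and M₂ = S₀ = [[0, 0, 0], [-8, 8, -4], [4, -4, 2]] = (-2)·[0, 2, -1][2, -2, 1]ᵀ, so take a₁ = [3, 0, 1], b₁ = [1, -1, 3], a₂ = [0, 2, -1], b₂ = [2, -2, 1].
Each slice is an integer combination of E₁ = a₁b₁ᵀ and E₂ = a₂b₂ᵀ: S₀ = −2·E₂, S₁ = 2·E₁ − 3·E₂, S₂ = E₁ + 2·E₂; reading off coefficients, c₁ = [0, 2, 1] and c₂ = [-2, -3, 2].
Hence T = [3, 0, 1] (x) [1, -1, 3] (x) [0, 2, 1] + [0, 2, -1] (x) [2, -2, 1] (x) [-2, -3, 2], so rank(T) ≤ 2.
These bounds meet, so rank(T) = 2.
Check entry T[1,2,2] = 4: (0)·(3)·(1) + (2)·(1)·(2) = 4.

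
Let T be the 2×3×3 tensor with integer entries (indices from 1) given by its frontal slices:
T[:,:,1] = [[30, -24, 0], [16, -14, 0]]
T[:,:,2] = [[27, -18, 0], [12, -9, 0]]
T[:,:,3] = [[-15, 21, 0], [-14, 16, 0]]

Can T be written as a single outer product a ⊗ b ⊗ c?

The mode-2 unfolding of T (rows indexed by j, columns by (i,k) = (1,1), (1,2), (1,3), (2,1), (2,2), (2,3)) is [[30, 27, -15, 16, 12, -14], [-24, -18, 21, -14, -9, 16], [0, 0, 0, 0, 0, 0]].
There the 2×2 minor on rows j ∈ {1, 2}, columns (i,k) ∈ {(1,1), (1,2)} is det [[30, 27], [-24, -18]] = 108 ≠ 0, so this unfolding has rank ≥ 2; CP rank is at least every unfolding rank, so rank(T) ≥ 2.
In particular rank(T) ≥ 2 > 1, so T is not rank-1.

No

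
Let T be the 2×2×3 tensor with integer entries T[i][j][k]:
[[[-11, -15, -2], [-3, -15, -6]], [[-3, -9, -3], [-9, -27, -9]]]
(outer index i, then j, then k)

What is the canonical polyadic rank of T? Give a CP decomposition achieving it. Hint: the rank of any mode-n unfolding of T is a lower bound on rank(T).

rank(T) = 2

Lower bound: the mode-3 unfolding of T (rows indexed by k, columns by (i,j) = (0,0), (0,1), (1,0), (1,1)) is [[-11, -3, -3, -9], [-15, -15, -9, -27], [-2, -6, -3, -9]].
There the 2×2 minor on rows k ∈ {0, 1}, columns (i,j) ∈ {(0,0), (0,1)} is det [[-11, -3], [-15, -15]] = 120 ≠ 0, so this unfolding has rank ≥ 2; CP rank is at least every unfolding rank, so rank(T) ≥ 2. (Flattening ranks never certify an upper bound on CP rank; for that we must actually write T with 2 rank-1 terms.)
Upper bound — finding two terms. Write S_k = T[:,:,k] for the frontal slices: S₀ = [[-11, -3], [-3, -9]], S₁ = [[-15, -15], [-9, -27]], S₂ = [[-2, -6], [-3, -9]].
If T = a₁ ⊗ b₁ ⊗ c₁ + a₂ ⊗ b₂ ⊗ c₂ then each S_k = c₁[k]·a₁b₁ᵀ + c₂[k]·a₂b₂ᵀ. S₀ and S₁ are linearly independent, so a₁b₁ᵀ and a₂b₂ᵀ must span the same plane of matrices: they are the rank-1 matrices of the form x·S₀ + y·S₁.
det(x·S₀ + y·S₁) is 90·x² + 360·xy + 270·y² = 90·(x + 3·y)(x + y), vanishing at (x:y) = (3:-1) and (1:-1).
M₁ = 3·S₀ − S₁ = [[-18, 6], [0, 0]] = (-6)·[1, 0][3, -1]ᵀ and M₂ = S₀ − S₁ = [[4, 12], [6, 18]] = 2·[2, 3][1, 3]ᵀ, so take a₁ = [1, 0], b₁ = [3, -1], a₂ = [2, 3], b₂ = [1, 3].
Each slice is an integer combination of E₁ = a₁b₁ᵀ and E₂ = a₂b₂ᵀ: S₀ = −3·E₁ − E₂, S₁ = −3·E₁ − 3·E₂, S₂ = −E₂; reading off coefficients, c₁ = [-3, -3, 0] and c₂ = [-1, -3, -1].
Hence T = [1, 0] ⊗ [3, -1] ⊗ [-3, -3, 0] + [2, 3] ⊗ [1, 3] ⊗ [-1, -3, -1], so rank(T) ≤ 2.
These bounds meet, so rank(T) = 2.
Check entry T[0,1,1] = -15: (1)·(-1)·(-3) + (2)·(3)·(-3) = -15.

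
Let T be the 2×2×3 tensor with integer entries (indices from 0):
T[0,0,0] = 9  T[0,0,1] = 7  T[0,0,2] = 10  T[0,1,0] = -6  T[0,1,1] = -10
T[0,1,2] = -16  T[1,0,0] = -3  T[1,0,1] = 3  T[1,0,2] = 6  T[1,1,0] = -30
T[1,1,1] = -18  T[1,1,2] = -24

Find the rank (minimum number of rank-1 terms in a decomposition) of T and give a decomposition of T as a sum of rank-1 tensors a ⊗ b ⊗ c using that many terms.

Lower bound: the mode-1 unfolding of T (rows indexed by i, columns by (j,k) = (0,0), (0,1), (0,2), (1,0), (1,1), (1,2)) is [[9, 7, 10, -6, -10, -16], [-3, 3, 6, -30, -18, -24]].
There the 2×2 minor on rows i ∈ {0, 1}, columns (j,k) ∈ {(0,0), (0,1)} is det [[9, 7], [-3, 3]] = 48 ≠ 0, so this unfolding has rank ≥ 2; CP rank is at least every unfolding rank, so rank(T) ≥ 2. (This is only a lower bound: in general the CP rank may exceed every unfolding rank, so we still need to exhibit 2 rank-1 terms summing to T.)
Upper bound — finding two terms. Write S_k = T[:,:,k] for the frontal slices: S₀ = [[9, -6], [-3, -30]], S₁ = [[7, -10], [3, -18]], S₂ = [[10, -16], [6, -24]].
If T = a₁ ⊗ b₁ ⊗ c₁ + a₂ ⊗ b₂ ⊗ c₂ then each S_k = c₁[k]·a₁b₁ᵀ + c₂[k]·a₂b₂ᵀ. S₀ and S₁ are linearly independent, so a₁b₁ᵀ and a₂b₂ᵀ must span the same plane of matrices: they are the rank-1 matrices of the form x·S₀ + y·S₁.
det(x·S₀ + y·S₁) is −288·x² − 384·xy − 96·y² = (-96)·(x + y)(3·x + y), vanishing at (x:y) = (1:-1) and (1:-3).
M₁ = S₀ − S₁ = [[2, 4], [-6, -12]] = 2·[1, -3][1, 2]ᵀ and M₂ = S₀ − 3·S₁ = [[-12, 24], [-12, 24]] = (-12)·[1, 1][1, -2]ᵀ, so take a₁ = [1, -3], b₁ = [1, 2], a₂ = [1, 1], b₂ = [1, -2].
Each slice is an integer combination of E₁ = a₁b₁ᵀ and E₂ = a₂b₂ᵀ: S₀ = 3·E₁ + 6·E₂, S₁ = E₁ + 6·E₂, S₂ = E₁ + 9·E₂; reading off coefficients, c₁ = [3, 1, 1] and c₂ = [6, 6, 9].
Hence T = [1, -3] ⊗ [1, 2] ⊗ [3, 1, 1] + [1, 1] ⊗ [1, -2] ⊗ [6, 6, 9], so rank(T) ≤ 2.
These bounds meet, so rank(T) = 2.

rank(T) = 2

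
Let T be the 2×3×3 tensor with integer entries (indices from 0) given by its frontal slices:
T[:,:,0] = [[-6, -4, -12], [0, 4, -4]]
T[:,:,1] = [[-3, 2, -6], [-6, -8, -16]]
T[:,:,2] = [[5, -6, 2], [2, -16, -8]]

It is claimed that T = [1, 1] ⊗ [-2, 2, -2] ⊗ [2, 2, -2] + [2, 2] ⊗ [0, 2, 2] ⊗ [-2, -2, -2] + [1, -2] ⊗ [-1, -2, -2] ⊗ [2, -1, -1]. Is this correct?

No

Reconstruct entry (0,1,0) from the claimed factors: Σₗ aₗ[0]bₗ[1]cₗ[0] = (1)·(2)·(2) + (2)·(2)·(-2) + (1)·(-2)·(2) = -8, but T[0,1,0] = -4. The claim is false.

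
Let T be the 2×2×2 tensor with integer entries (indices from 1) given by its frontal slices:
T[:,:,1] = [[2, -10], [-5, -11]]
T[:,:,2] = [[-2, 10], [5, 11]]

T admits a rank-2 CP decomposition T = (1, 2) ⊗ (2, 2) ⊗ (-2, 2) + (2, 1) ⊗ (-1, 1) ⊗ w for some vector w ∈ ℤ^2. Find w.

w = (-3, 3)

Subtract the known terms from T to get the rank-1 residual R = (2, 1) ⊗ (-1, 1) ⊗ w, so R[i,j,k] = a[i]·b[j]·w[k]. Pick indices with nonzero a[1]·b[1] = (2)·(-1) = -2. Only the fibre through (1,1,·) is needed: R[1,1,:] = T[1,1,:] − Σₗ aₗ[1]bₗ[1]cₗ = [2, -2] − (1)·(2)·(-2, 2) = [6, -6]. Then w[k] = R[1,1,k] / -2 for each k, giving w = [6, -6] / -2 = (-3, 3).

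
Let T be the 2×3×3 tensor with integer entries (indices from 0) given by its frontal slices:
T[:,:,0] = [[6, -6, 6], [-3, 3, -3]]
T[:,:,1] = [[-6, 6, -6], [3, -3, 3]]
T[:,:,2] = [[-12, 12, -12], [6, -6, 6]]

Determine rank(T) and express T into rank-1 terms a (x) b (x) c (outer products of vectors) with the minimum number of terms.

rank(T) = 1

Lower bound: T ≠ 0 (e.g. T[0,0,0] = 6), so rank(T) ≥ 1.
Upper bound: the mode-1 fibre T[:,0,0] = [6, -3] gives a = (2, -1) (primitive direction); the mode-2 fibre T[0,:,0] = [6, -6, 6] gives b = (1, -1, 1); then c[k] = T[0,0,k] / (a[0]·b[0]) = [6, -6, -12] / 2 = (3, -3, -6).
Expanding (2, -1) (x) (1, -1, 1) (x) (3, -3, -6) reproduces all 18 entries of T, so T = (2, -1) (x) (1, -1, 1) (x) (3, -3, -6) and rank(T) ≤ 1.
These bounds meet, so rank(T) = 1.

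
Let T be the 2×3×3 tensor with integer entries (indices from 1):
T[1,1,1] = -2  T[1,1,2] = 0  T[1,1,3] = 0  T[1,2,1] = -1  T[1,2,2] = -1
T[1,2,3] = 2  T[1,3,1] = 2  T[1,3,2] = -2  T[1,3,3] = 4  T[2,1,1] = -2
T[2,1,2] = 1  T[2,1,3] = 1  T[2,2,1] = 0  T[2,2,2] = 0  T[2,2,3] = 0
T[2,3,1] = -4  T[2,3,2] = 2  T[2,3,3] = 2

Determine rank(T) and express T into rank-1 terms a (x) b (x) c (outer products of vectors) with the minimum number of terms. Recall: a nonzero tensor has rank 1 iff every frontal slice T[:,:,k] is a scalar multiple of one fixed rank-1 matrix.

rank(T) = 3

Lower bound: the mode-3 unfolding of T (rows indexed by k, columns by (i,j) = (1,1), (1,2), (1,3), (2,1), (2,2), (2,3)) is [[-2, -1, 2, -2, 0, -4], [0, -1, -2, 1, 0, 2], [0, 2, 4, 1, 0, 2]].
There the 3×3 minor on rows k ∈ {1, 2, 3}, columns (i,j) ∈ {(1,1), (1,2), (2,1)} is det [[-2, -1, -2], [0, -1, 1], [0, 2, 1]] = 6 ≠ 0, so this unfolding has rank ≥ 3; CP rank is at least every unfolding rank, so rank(T) ≥ 3. (Flattening ranks never certify an upper bound on CP rank; for that we must actually write T with 3 rank-1 terms.)
Upper bound: T is a sum of 3 rank-1 terms, T = (0, 1) (x) (1, 0, 2) (x) (-2, 1, 1) + (1, 0) (x) (0, 1, 2) (x) (-1, -1, 2) + (1, 0) (x) (1, 0, -2) (x) (-2, 0, 0) (written with every a and b primitive with positive leading entry and the scale carried by c; CP decompositions are not unique, and this one is verified by expanding entrywise), so rank(T) ≤ 3.
These bounds meet, so rank(T) = 3.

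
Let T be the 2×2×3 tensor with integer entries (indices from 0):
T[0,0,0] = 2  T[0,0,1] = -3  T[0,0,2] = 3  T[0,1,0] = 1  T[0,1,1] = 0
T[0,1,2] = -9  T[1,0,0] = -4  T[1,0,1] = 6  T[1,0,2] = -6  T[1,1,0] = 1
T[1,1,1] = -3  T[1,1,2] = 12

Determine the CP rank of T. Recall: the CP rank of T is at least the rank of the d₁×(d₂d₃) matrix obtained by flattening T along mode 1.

2

Lower bound: the mode-2 unfolding of T (rows indexed by j, columns by (i,k) = (0,0), (0,1), (0,2), (1,0), (1,1), (1,2)) is [[2, -3, 3, -4, 6, -6], [1, 0, -9, 1, -3, 12]].
There the 2×2 minor on rows j ∈ {0, 1}, columns (i,k) ∈ {(0,0), (0,1)} is det [[2, -3], [1, 0]] = 3 ≠ 0, so this unfolding has rank ≥ 2; CP rank is at least every unfolding rank, so rank(T) ≥ 2. (Unfolding ranks only ever bound the CP rank from below — rank(T) can be strictly larger than all of them — so the matching upper bound has to come from an explicit 2-term decomposition.)
Upper bound — finding two terms. Write S_k = T[:,:,k] for the frontal slices: S₀ = [[2, 1], [-4, 1]], S₁ = [[-3, 0], [6, -3]], S₂ = [[3, -9], [-6, 12]].
If T = a₁ (x) b₁ (x) c₁ + a₂ (x) b₂ (x) c₂ then each S_k = c₁[k]·a₁b₁ᵀ + c₂[k]·a₂b₂ᵀ. S₀ and S₁ are linearly independent, so a₁b₁ᵀ and a₂b₂ᵀ must span the same plane of matrices: they are the rank-1 matrices of the form x·S₀ + y·S₁.
det(x·S₀ + y·S₁) is 6·x² − 15·xy + 9·y² = 3·(2·x − 3·y)(x − y), vanishing at (x:y) = (3:2) and (1:1).
M₁ = 3·S₀ + 2·S₁ = [[0, 3], [0, -3]] = 3·[1, -1][0, 1]ᵀ and M₂ = S₀ + S₁ = [[-1, 1], [2, -2]] = −[1, -2][1, -1]ᵀ, so take a₁ = [1, -1], b₁ = [0, 1], a₂ = [1, -2], b₂ = [1, -1].
Each slice is an integer combination of E₁ = a₁b₁ᵀ and E₂ = a₂b₂ᵀ: S₀ = 3·E₁ + 2·E₂, S₁ = −3·E₁ − 3·E₂, S₂ = −6·E₁ + 3·E₂; reading off coefficients, c₁ = [3, -3, -6] and c₂ = [2, -3, 3].
Hence T = [1, -1] (x) [0, 1] (x) [3, -3, -6] + [1, -2] (x) [1, -1] (x) [2, -3, 3], so rank(T) ≤ 2.
These bounds meet, so rank(T) = 2.
Check entry T[1,1,1] = -3: (-1)·(1)·(-3) + (-2)·(-1)·(-3) = -3.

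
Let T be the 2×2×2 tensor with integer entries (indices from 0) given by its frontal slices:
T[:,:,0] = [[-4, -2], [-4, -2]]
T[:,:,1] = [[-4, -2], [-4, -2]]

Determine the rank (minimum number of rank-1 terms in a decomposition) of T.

Lower bound: T ≠ 0 (e.g. T[0,0,0] = -4), so rank(T) ≥ 1.
Upper bound: if T = a ⊗ b ⊗ c then every fibre of T is a multiple of the corresponding factor, so read the factors off the fibres through the nonzero entry T[0,0,0] = -4.
The mode-1 fibre T[:,0,0] = [-4, -4] gives a = [1, 1] (primitive direction); the mode-2 fibre T[0,:,0] = [-4, -2] gives b = [2, 1]; then c[k] = T[0,0,k] / (a[0]·b[0]) = [-4, -4] / 2 = [-2, -2].
Expanding [1, 1] ⊗ [2, 1] ⊗ [-2, -2] reproduces all 8 entries of T, so T = [1, 1] ⊗ [2, 1] ⊗ [-2, -2] and rank(T) ≤ 1.
These bounds meet, so rank(T) = 1.

1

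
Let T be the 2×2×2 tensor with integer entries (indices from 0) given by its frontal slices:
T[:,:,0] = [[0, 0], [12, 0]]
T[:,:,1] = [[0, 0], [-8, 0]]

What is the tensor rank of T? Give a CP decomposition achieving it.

Lower bound: T ≠ 0 (e.g. T[1,0,0] = 12), so rank(T) ≥ 1.
Upper bound: if T = a ⊗ b ⊗ c then every fibre of T is a multiple of the corresponding factor, so read the factors off the fibres through the nonzero entry T[1,0,0] = 12.
The mode-1 fibre T[:,0,0] = [0, 12] gives a = [0, 1] (primitive direction); the mode-2 fibre T[1,:,0] = [12, 0] gives b = [1, 0]; then c[k] = T[1,0,k] / (a[1]·b[0]) = [12, -8] / 1 = [12, -8].
Expanding [0, 1] ⊗ [1, 0] ⊗ [12, -8] reproduces all 8 entries of T, so T = [0, 1] ⊗ [1, 0] ⊗ [12, -8] and rank(T) ≤ 1.
These bounds meet, so rank(T) = 1.

rank(T) = 1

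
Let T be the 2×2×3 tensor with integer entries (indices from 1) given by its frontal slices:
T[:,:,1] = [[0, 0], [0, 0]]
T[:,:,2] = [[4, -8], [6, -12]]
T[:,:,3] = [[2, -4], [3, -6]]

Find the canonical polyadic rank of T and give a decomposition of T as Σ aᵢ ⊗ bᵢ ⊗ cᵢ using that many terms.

Lower bound: T ≠ 0 (e.g. T[1,1,2] = 4), so rank(T) ≥ 1.
Upper bound: if T = a ⊗ b ⊗ c then every fibre of T is a multiple of the corresponding factor, so read the factors off the fibres through the nonzero entry T[1,1,2] = 4.
The mode-1 fibre T[:,1,2] = [4, 6] gives a = (2, 3) (primitive direction); the mode-2 fibre T[1,:,2] = [4, -8] gives b = (1, -2); then c[k] = T[1,1,k] / (a[1]·b[1]) = [0, 4, 2] / 2 = (0, 2, 1).
Expanding (2, 3) ⊗ (1, -2) ⊗ (0, 2, 1) reproduces all 12 entries of T, so T = (2, 3) ⊗ (1, -2) ⊗ (0, 2, 1) and rank(T) ≤ 1.
These bounds meet, so rank(T) = 1.

rank(T) = 1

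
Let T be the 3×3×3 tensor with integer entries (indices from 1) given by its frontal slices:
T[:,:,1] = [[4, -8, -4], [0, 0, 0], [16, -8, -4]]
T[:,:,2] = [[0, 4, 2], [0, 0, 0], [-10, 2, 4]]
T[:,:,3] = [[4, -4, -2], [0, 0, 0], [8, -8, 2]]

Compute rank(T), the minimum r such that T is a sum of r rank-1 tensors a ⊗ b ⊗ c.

Lower bound: the mode-2 unfolding of T (rows indexed by j, columns by (i,k) = (1,1), (1,2), (1,3), (2,1), (2,2), (2,3), (3,1), (3,2), (3,3)) is [[4, 0, 4, 0, 0, 0, 16, -10, 8], [-8, 4, -4, 0, 0, 0, -8, 2, -8], [-4, 2, -2, 0, 0, 0, -4, 4, 2]].
There the 3×3 minor on rows j ∈ {1, 2, 3}, columns (i,k) ∈ {(1,1), (1,2), (3,2)} is det [[4, 0, -10], [-8, 4, 2], [-4, 2, 4]] = 48 ≠ 0, so this unfolding has rank ≥ 3; CP rank is at least every unfolding rank, so rank(T) ≥ 3. (Flattening ranks never certify an upper bound on CP rank; for that we must actually write T with 3 rank-1 terms.)
Upper bound: T is a sum of 3 rank-1 terms, T = (0, 0, 1) ⊗ (1, -1, 1) ⊗ (0, 2, 4) + (1, 0, -2) ⊗ (1, 0, 0) ⊗ (-4, 4, 0) + (1, 0, 1) ⊗ (2, -2, -1) ⊗ (4, -2, 2) (one valid choice — decompositions are not unique — normalised so each a, b is primitive with positive first nonzero entry; check it by expanding all entries), so rank(T) ≤ 3.
These bounds meet, so rank(T) = 3.

3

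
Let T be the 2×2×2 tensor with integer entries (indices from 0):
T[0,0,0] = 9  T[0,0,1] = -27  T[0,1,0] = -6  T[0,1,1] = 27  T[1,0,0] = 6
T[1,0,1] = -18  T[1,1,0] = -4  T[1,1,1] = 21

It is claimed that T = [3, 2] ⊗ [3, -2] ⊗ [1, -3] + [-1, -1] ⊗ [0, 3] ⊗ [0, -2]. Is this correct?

Reconstruct entry (0,1,1) from the claimed factors: Σₗ aₗ[0]bₗ[1]cₗ[1] = (3)·(-2)·(-3) + (-1)·(3)·(-2) = 24, but T[0,1,1] = 27. The claim is false.

No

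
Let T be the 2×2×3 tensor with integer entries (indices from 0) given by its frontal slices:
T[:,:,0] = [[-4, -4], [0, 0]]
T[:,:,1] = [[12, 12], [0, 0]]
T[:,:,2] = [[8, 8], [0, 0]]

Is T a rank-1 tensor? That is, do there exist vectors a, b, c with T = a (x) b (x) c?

Yes

If T = a (x) b (x) c then every fibre of T is a multiple of the corresponding factor, so read the factors off the fibres through the nonzero entry T[0,0,0] = -4.
The mode-1 fibre T[:,0,0] = [-4, 0] gives a = [1, 0] (primitive direction); the mode-2 fibre T[0,:,0] = [-4, -4] gives b = [1, 1]; then c[k] = T[0,0,k] / (a[0]·b[0]) = [-4, 12, 8] / 1 = [-4, 12, 8].
Expanding [1, 0] (x) [1, 1] (x) [-4, 12, 8] reproduces all 12 entries of T, so T = [1, 0] (x) [1, 1] (x) [-4, 12, 8] and rank(T) ≤ 1.
Equivalently every frontal slice T[:,:,k] is c[k] times the rank-1 matrix [1, 0] (x) [1, 1]. So T has rank 1 (it is nonzero).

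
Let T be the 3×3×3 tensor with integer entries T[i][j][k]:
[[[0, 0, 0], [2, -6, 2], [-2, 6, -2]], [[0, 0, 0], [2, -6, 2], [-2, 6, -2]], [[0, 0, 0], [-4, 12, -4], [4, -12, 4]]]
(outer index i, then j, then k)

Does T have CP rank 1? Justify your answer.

Yes

If T = a ⊗ b ⊗ c then every fibre of T is a multiple of the corresponding factor, so read the factors off the fibres through the nonzero entry T[0,1,0] = 2.
The mode-1 fibre T[:,1,0] = [2, 2, -4] gives a = [1, 1, -2] (primitive direction); the mode-2 fibre T[0,:,0] = [0, 2, -2] gives b = [0, 1, -1]; then c[k] = T[0,1,k] / (a[0]·b[1]) = [2, -6, 2] / 1 = [2, -6, 2].
Expanding [1, 1, -2] ⊗ [0, 1, -1] ⊗ [2, -6, 2] reproduces all 27 entries of T, so T = [1, 1, -2] ⊗ [0, 1, -1] ⊗ [2, -6, 2] and rank(T) ≤ 1.
Equivalently every frontal slice T[:,:,k] is c[k] times the rank-1 matrix [1, 1, -2] ⊗ [0, 1, -1]. So T has rank 1 (it is nonzero).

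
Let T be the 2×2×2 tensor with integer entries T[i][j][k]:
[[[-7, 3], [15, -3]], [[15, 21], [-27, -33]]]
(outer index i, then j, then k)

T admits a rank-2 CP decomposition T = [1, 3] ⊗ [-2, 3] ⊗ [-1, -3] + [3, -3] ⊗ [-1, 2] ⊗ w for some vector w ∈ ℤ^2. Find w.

Subtract the known terms from T to get the rank-1 residual R = [3, -3] ⊗ [-1, 2] ⊗ w, so R[i,j,k] = a[i]·b[j]·w[k]. Pick indices with nonzero a[0]·b[0] = (3)·(-1) = -3. Only the fibre through (0,0,·) is needed: R[0,0,:] = T[0,0,:] − Σₗ aₗ[0]bₗ[0]cₗ = [-7, 3] − (1)·(-2)·[-1, -3] = [-9, -3]. Then w[k] = R[0,0,k] / -3 for each k, giving w = [-9, -3] / -3 = [3, 1].

w = [3, 1]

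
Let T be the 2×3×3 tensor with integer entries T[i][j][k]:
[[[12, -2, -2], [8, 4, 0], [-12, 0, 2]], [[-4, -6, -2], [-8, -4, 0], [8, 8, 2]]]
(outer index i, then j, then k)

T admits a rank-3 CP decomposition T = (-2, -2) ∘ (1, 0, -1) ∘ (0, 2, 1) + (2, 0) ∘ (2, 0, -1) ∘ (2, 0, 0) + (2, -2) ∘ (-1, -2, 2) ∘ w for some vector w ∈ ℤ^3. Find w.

Subtract the known terms from T to get the rank-1 residual R = (2, -2) ∘ (-1, -2, 2) ∘ w, so R[i,j,k] = a[i]·b[j]·w[k]. Pick indices with nonzero a[0]·b[0] = (2)·(-1) = -2. Only the fibre through (0,0,·) is needed: R[0,0,:] = T[0,0,:] − Σₗ aₗ[0]bₗ[0]cₗ = [12, -2, -2] − (-2)·(1)·(0, 2, 1) − (2)·(2)·(2, 0, 0) = [4, 2, 0]. Then w[k] = R[0,0,k] / -2 for each k, giving w = [4, 2, 0] / -2 = (-2, -1, 0).

w = (-2, -1, 0)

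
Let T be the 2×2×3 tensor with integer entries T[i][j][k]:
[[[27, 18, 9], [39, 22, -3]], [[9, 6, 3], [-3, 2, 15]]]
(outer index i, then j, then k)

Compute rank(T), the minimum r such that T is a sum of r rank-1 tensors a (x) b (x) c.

2

Lower bound: the mode-3 unfolding of T (rows indexed by k, columns by (i,j) = (0,0), (0,1), (1,0), (1,1)) is [[27, 39, 9, -3], [18, 22, 6, 2], [9, -3, 3, 15]].
There the 2×2 minor on rows k ∈ {0, 1}, columns (i,j) ∈ {(0,0), (0,1)} is det [[27, 39], [18, 22]] = -108 ≠ 0, so this unfolding has rank ≥ 2; CP rank is at least every unfolding rank, so rank(T) ≥ 2. (This is only a lower bound: in general the CP rank may exceed every unfolding rank, so we still need to exhibit 2 rank-1 terms summing to T.)
Upper bound — finding two terms. Write S_k = T[:,:,k] for the frontal slices: S₀ = [[27, 39], [9, -3]], S₁ = [[18, 22], [6, 2]], S₂ = [[9, -3], [3, 15]].
If T = a₁ (x) b₁ (x) c₁ + a₂ (x) b₂ (x) c₂ then each S_k = c₁[k]·a₁b₁ᵀ + c₂[k]·a₂b₂ᵀ. S₀ and S₁ are linearly independent, so a₁b₁ᵀ and a₂b₂ᵀ must span the same plane of matrices: they are the rank-1 matrices of the form x·S₀ + y·S₁.
det(x·S₀ + y·S₁) is −432·x² − 432·xy − 96·y² = (-48)·(3·x + 2·y)(3·x + y), vanishing at (x:y) = (2:-3) and (1:-3).
M₁ = 2·S₀ − 3·S₁ = [[0, 12], [0, -12]] = 12·[1, -1][0, 1]ᵀ and M₂ = S₀ − 3·S₁ = [[-27, -27], [-9, -9]] = (-9)·[3, 1][1, 1]ᵀ, so take a₁ = [1, -1], b₁ = [0, 1], a₂ = [3, 1], b₂ = [1, 1].
Each slice is an integer combination of E₁ = a₁b₁ᵀ and E₂ = a₂b₂ᵀ: S₀ = 12·E₁ + 9·E₂, S₁ = 4·E₁ + 6·E₂, S₂ = −12·E₁ + 3·E₂; reading off coefficients, c₁ = [12, 4, -12] and c₂ = [9, 6, 3].
Hence T = [1, -1] (x) [0, 1] (x) [12, 4, -12] + [3, 1] (x) [1, 1] (x) [9, 6, 3], so rank(T) ≤ 2.
These bounds meet, so rank(T) = 2.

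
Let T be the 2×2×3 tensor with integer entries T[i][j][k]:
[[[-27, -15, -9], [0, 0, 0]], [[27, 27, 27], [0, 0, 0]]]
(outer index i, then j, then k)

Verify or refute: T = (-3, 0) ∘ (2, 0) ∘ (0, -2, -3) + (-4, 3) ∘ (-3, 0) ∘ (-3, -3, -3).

Reconstruct entry (0,0,0) from the claimed factors: Σₗ aₗ[0]bₗ[0]cₗ[0] = (-3)·(2)·(0) + (-4)·(-3)·(-3) = -36, but T[0,0,0] = -27. The claim is false.

No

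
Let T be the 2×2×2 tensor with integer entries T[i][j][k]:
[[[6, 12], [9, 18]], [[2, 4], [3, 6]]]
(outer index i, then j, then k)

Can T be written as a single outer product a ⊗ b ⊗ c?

If T = a ⊗ b ⊗ c then every fibre of T is a multiple of the corresponding factor, so read the factors off the fibres through the nonzero entry T[0,0,0] = 6.
The mode-1 fibre T[:,0,0] = [6, 2] gives a = [3, 1] (primitive direction); the mode-2 fibre T[0,:,0] = [6, 9] gives b = [2, 3]; then c[k] = T[0,0,k] / (a[0]·b[0]) = [6, 12] / 6 = [1, 2].
Expanding [3, 1] ⊗ [2, 3] ⊗ [1, 2] reproduces all 8 entries of T, so T = [3, 1] ⊗ [2, 3] ⊗ [1, 2] and rank(T) ≤ 1.
Equivalently every frontal slice T[:,:,k] is c[k] times the rank-1 matrix [3, 1] ⊗ [2, 3]. So T has rank 1 (it is nonzero).

Yes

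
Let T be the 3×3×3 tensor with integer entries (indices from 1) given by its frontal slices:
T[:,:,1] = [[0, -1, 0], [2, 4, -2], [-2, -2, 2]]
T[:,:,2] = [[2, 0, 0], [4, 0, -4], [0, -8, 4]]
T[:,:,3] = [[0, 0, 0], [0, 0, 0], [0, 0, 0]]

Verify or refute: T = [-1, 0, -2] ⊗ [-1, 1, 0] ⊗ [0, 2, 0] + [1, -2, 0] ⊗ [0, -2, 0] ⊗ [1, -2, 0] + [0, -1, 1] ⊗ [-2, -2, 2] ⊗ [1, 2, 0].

No

Reconstruct entry (1,2,1) from the claimed factors: Σₗ aₗ[1]bₗ[2]cₗ[1] = (-1)·(1)·(0) + (1)·(-2)·(1) + (0)·(-2)·(1) = -2, but T[1,2,1] = -1. The claim is false.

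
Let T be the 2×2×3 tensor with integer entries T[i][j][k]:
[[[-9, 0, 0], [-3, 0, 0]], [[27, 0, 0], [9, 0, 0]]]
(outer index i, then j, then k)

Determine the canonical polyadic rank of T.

1

Lower bound: T ≠ 0 (e.g. T[0,0,0] = -9), so rank(T) ≥ 1.
Upper bound: if T = a ⊗ b ⊗ c then every fibre of T is a multiple of the corresponding factor, so read the factors off the fibres through the nonzero entry T[0,0,0] = -9.
The mode-1 fibre T[:,0,0] = [-9, 27] gives a = (1, -3) (primitive direction); the mode-2 fibre T[0,:,0] = [-9, -3] gives b = (3, 1); then c[k] = T[0,0,k] / (a[0]·b[0]) = [-9, 0, 0] / 3 = (-3, 0, 0).
Expanding (1, -3) ⊗ (3, 1) ⊗ (-3, 0, 0) reproduces all 12 entries of T, so T = (1, -3) ⊗ (3, 1) ⊗ (-3, 0, 0) and rank(T) ≤ 1.
These bounds meet, so rank(T) = 1.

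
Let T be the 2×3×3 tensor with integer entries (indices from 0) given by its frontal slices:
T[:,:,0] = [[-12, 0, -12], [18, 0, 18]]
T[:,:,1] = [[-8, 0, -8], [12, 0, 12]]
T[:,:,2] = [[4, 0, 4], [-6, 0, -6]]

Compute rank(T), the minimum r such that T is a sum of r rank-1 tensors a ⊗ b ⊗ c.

Lower bound: T ≠ 0 (e.g. T[0,0,0] = -12), so rank(T) ≥ 1.
Upper bound: the mode-1 fibre T[:,0,0] = [-12, 18] gives a = (2, -3) (primitive direction); the mode-2 fibre T[0,:,0] = [-12, 0, -12] gives b = (1, 0, 1); then c[k] = T[0,0,k] / (a[0]·b[0]) = [-12, -8, 4] / 2 = (-6, -4, 2).
Expanding (2, -3) ⊗ (1, 0, 1) ⊗ (-6, -4, 2) reproduces all 18 entries of T, so T = (2, -3) ⊗ (1, 0, 1) ⊗ (-6, -4, 2) and rank(T) ≤ 1.
These bounds meet, so rank(T) = 1.

1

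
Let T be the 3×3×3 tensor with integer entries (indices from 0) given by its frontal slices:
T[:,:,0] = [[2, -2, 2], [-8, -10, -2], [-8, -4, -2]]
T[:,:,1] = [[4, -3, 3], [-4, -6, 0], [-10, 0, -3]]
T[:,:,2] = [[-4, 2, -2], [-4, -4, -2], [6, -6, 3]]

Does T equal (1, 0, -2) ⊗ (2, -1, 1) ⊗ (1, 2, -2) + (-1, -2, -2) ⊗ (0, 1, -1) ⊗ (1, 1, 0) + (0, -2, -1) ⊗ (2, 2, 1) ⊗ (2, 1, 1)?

Reconstruct entrywise from the claimed factors. For example, T[0,0,1] = 4 and Σₗ aₗ[0]bₗ[0]cₗ[1] = (1)·(2)·(2) + (-1)·(0)·(1) + (0)·(2)·(1) = 4; checking all 27 entries, every one matches. The claim holds.

Yes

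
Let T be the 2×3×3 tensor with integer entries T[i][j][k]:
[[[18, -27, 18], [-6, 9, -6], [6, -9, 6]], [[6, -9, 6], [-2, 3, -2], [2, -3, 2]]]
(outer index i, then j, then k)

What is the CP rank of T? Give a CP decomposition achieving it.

rank(T) = 1

Lower bound: T ≠ 0 (e.g. T[0,0,0] = 18), so rank(T) ≥ 1.
Upper bound: if T = a ⊗ b ⊗ c then every fibre of T is a multiple of the corresponding factor, so read the factors off the fibres through the nonzero entry T[0,0,0] = 18.
The mode-1 fibre T[:,0,0] = [18, 6] gives a = [3, 1] (primitive direction); the mode-2 fibre T[0,:,0] = [18, -6, 6] gives b = [3, -1, 1]; then c[k] = T[0,0,k] / (a[0]·b[0]) = [18, -27, 18] / 9 = [2, -3, 2].
Expanding [3, 1] ⊗ [3, -1, 1] ⊗ [2, -3, 2] reproduces all 18 entries of T, so T = [3, 1] ⊗ [3, -1, 1] ⊗ [2, -3, 2] and rank(T) ≤ 1.
These bounds meet, so rank(T) = 1.
Check entry T[0,2,1] = -9: (3)·(1)·(-3) = -9.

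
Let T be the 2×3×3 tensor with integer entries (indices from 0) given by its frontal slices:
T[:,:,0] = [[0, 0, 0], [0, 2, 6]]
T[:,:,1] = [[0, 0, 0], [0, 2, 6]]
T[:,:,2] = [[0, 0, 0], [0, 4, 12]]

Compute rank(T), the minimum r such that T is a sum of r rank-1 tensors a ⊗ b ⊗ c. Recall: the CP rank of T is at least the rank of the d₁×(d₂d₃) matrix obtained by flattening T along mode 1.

1

Lower bound: T ≠ 0 (e.g. T[1,1,0] = 2), so rank(T) ≥ 1.
Upper bound: if T = a ⊗ b ⊗ c then every fibre of T is a multiple of the corresponding factor, so read the factors off the fibres through the nonzero entry T[1,1,0] = 2.
The mode-1 fibre T[:,1,0] = [0, 2] gives a = [0, 1] (primitive direction); the mode-2 fibre T[1,:,0] = [0, 2, 6] gives b = [0, 1, 3]; then c[k] = T[1,1,k] / (a[1]·b[1]) = [2, 2, 4] / 1 = [2, 2, 4].
Expanding [0, 1] ⊗ [0, 1, 3] ⊗ [2, 2, 4] reproduces all 18 entries of T, so T = [0, 1] ⊗ [0, 1, 3] ⊗ [2, 2, 4] and rank(T) ≤ 1.
These bounds meet, so rank(T) = 1.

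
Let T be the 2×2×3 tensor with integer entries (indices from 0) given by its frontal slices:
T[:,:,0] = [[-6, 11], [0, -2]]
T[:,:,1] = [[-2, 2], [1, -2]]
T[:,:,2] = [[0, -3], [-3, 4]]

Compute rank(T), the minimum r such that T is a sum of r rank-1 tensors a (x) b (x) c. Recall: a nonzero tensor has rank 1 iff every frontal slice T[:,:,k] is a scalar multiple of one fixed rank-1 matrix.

Lower bound: the mode-3 unfolding of T (rows indexed by k, columns by (i,j) = (0,0), (0,1), (1,0), (1,1)) is [[-6, 11, 0, -2], [-2, 2, 1, -2], [0, -3, -3, 4]].
There the 3×3 minor on rows k ∈ {0, 1, 2}, columns (i,j) ∈ {(0,0), (0,1), (1,0)} is det [[-6, 11, 0], [-2, 2, 1], [0, -3, -3]] = -48 ≠ 0, so this unfolding has rank ≥ 3; CP rank is at least every unfolding rank, so rank(T) ≥ 3. (Unfolding ranks only ever bound the CP rank from below — rank(T) can be strictly larger than all of them — so the matching upper bound has to come from an explicit 3-term decomposition.)
Upper bound: T is a sum of 3 rank-1 terms, T = (1, 0) (x) (0, 1) (x) (1, -2, -1) + (1, 1) (x) (1, -1) (x) (-2, 0, -2) + (2, -1) (x) (1, -2) (x) (-2, -1, 1) (written with every a and b primitive with positive leading entry and the scale carried by c; CP decompositions are not unique, and this one is verified by expanding entrywise), so rank(T) ≤ 3.
These bounds meet, so rank(T) = 3.

3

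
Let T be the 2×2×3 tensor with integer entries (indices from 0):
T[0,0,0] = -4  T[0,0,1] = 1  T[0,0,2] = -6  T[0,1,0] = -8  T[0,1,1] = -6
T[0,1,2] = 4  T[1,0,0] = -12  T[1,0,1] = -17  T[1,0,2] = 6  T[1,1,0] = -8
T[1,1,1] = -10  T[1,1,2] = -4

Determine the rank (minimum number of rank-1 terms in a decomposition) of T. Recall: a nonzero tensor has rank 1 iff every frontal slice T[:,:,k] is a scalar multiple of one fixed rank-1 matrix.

3

Lower bound: the mode-3 unfolding of T (rows indexed by k, columns by (i,j) = (0,0), (0,1), (1,0), (1,1)) is [[-4, -8, -12, -8], [1, -6, -17, -10], [-6, 4, 6, -4]].
There the 3×3 minor on rows k ∈ {0, 1, 2}, columns (i,j) ∈ {(0,0), (0,1), (1,0)} is det [[-4, -8, -12], [1, -6, -17], [-6, 4, 6]] = -512 ≠ 0, so this unfolding has rank ≥ 3; CP rank is at least every unfolding rank, so rank(T) ≥ 3. (Flattening ranks never certify an upper bound on CP rank; for that we must actually write T with 3 rank-1 terms.)
Upper bound: T is a sum of 3 rank-1 terms, T = (1, -1) ⊗ (1, 0) ⊗ (4, 8, -8) + (1, -1) ⊗ (1, 2) ⊗ (0, 1, 2) + (1, 1) ⊗ (1, 1) ⊗ (-8, -8, 0) (written with every a and b primitive with positive leading entry and the scale carried by c; CP decompositions are not unique, and this one is verified by expanding entrywise), so rank(T) ≤ 3.
These bounds meet, so rank(T) = 3.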